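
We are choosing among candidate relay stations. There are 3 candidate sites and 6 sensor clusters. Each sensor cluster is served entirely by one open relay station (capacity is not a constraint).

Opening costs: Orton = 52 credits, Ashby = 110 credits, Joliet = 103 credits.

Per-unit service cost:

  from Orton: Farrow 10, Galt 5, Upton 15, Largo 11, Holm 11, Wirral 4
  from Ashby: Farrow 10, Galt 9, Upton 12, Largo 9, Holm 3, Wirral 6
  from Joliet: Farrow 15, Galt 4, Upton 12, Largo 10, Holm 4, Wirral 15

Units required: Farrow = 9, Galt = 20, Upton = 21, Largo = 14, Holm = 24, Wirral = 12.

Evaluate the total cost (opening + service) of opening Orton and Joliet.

Each sensor cluster is assigned to its cheapest site among the open ones.
{Orton, Joliet}: Farrow→Orton 10·9=90, Galt→Joliet 4·20=80, Upton→Joliet 12·21=252, Largo→Joliet 10·14=140, Holm→Joliet 4·24=96, Wirral→Orton 4·12=48. Service 706; fixed 155; total 861.

Total cost: 861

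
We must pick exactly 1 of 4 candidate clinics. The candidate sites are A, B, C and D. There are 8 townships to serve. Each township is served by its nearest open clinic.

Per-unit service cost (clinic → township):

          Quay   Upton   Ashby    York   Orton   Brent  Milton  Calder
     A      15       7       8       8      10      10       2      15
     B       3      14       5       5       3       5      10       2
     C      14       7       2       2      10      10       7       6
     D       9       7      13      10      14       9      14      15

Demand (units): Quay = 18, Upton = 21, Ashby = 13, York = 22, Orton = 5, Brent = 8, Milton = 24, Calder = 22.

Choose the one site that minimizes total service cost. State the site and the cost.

With exactly 1 open, each township uses its cheapest among the chosen.
{B}: Quay→B 3·18=54, Upton→B 14·21=294, Ashby→B 5·13=65, York→B 5·22=110, Orton→B 3·5=15, Brent→B 5·8=40, Milton→B 10·24=240, Calder→B 2·22=44. Service cost 862.
{C}: service cost 899
{A}: service cost 1205
Among all 4 size-1 choices, {B} is lowest.

Choose B only; total service cost 862.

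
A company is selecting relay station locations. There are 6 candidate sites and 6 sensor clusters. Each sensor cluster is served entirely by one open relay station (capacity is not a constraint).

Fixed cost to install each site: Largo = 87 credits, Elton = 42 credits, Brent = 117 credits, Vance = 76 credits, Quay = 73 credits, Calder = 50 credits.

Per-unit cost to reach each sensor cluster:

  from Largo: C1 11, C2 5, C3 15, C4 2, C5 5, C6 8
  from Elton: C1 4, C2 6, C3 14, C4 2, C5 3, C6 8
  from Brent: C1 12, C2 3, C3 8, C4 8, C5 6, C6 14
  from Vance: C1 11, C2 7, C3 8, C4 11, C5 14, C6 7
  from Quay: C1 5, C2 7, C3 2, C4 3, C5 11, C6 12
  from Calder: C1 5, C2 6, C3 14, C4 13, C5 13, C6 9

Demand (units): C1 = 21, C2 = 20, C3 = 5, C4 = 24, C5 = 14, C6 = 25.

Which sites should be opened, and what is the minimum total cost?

Open Elton only; minimum total cost 606.

For any fixed open set, each sensor cluster goes to its cheapest open site; total = fixed + service.
{Elton}: C1→Elton 4·21=84, C2→Elton 6·20=120, C3→Elton 14·5=70, C4→Elton 2·24=48, C5→Elton 3·14=42, C6→Elton 8·25=200. Service 564; fixed 42; total 606.
{Elton, Quay}: C1→Elton 4·21=84, C2→Elton 6·20=120, C3→Quay 2·5=10, C4→Elton 2·24=48, C5→Elton 3·14=42, C6→Elton 8·25=200. Service 504; fixed 115; total 619.
{Elton, Vance}: service 509 + fixed 118 = 627
{Largo, Elton, Brent, Vance, Quay, Calder}: service 419 + fixed 445 = 864
No other subset beats 606.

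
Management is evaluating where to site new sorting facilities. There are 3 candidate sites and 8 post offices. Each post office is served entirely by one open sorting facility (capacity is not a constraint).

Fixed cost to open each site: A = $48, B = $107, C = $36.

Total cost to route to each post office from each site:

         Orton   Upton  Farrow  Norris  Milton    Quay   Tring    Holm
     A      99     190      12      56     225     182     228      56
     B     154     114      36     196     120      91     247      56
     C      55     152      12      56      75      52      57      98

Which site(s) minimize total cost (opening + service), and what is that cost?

Open C only; minimum total cost 593.

For any fixed open set, each post office goes to its cheapest open site; total = fixed + service.
{C}: Orton→C 55, Upton→C 152, Farrow→C 12, Norris→C 56, Milton→C 75, Quay→C 52, Tring→C 57, Holm→C 98. Service 557; fixed 36; total 593.
{A, C}: Orton→C 55, Upton→C 152, Farrow→A 12, Norris→A 56, Milton→C 75, Quay→C 52, Tring→C 57, Holm→A 56. Service 515; fixed 84; total 599.
{B, C}: Orton→C 55, Upton→B 114, Farrow→C 12, Norris→C 56, Milton→C 75, Quay→C 52, Tring→C 57, Holm→B 56. Service 477; fixed 143; total 620.
{A, B, C}: Orton→C 55, Upton→B 114, Farrow→A 12, Norris→A 56, Milton→C 75, Quay→C 52, Tring→C 57, Holm→A 56. Service 477; fixed 191; total 668.
(All 7 nonempty subsets were checked; C only is lowest.)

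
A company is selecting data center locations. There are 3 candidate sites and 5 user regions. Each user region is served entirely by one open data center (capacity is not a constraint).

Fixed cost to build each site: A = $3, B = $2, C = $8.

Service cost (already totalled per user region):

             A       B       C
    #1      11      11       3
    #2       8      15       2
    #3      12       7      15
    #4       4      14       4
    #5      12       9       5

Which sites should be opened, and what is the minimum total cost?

For any fixed open set, each user region goes to its cheapest open site; total = fixed + service.
{B, C}: #1→C 3, #2→C 2, #3→B 7, #4→C 4, #5→C 5. Service 21; fixed 10; total 31.
{A, B, C}: #1→C 3, #2→C 2, #3→B 7, #4→A 4, #5→C 5. Service 21; fixed 13; total 34.
{A, C}: service 26 + fixed 11 = 37
{B}: #1→B 11, #2→B 15, #3→B 7, #4→B 14, #5→B 9. Service 56; fixed 2; total 58.
No other subset beats 31.

Open B and C; minimum total cost 31.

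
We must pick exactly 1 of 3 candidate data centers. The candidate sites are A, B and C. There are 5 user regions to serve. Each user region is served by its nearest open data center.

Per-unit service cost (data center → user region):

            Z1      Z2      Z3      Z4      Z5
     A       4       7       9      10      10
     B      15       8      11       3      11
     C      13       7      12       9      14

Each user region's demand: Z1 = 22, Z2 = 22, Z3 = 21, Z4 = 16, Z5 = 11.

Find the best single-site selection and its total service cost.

With exactly 1 open, each user region uses its cheapest among the chosen.
{A}: Z1→A 4·22=88, Z2→A 7·22=154, Z3→A 9·21=189, Z4→A 10·16=160, Z5→A 10·11=110. Service cost 701.
{B}: service cost 906
{C}: service cost 990
Among all 3 size-1 choices, {A} is lowest.

Choose A only; total service cost 701.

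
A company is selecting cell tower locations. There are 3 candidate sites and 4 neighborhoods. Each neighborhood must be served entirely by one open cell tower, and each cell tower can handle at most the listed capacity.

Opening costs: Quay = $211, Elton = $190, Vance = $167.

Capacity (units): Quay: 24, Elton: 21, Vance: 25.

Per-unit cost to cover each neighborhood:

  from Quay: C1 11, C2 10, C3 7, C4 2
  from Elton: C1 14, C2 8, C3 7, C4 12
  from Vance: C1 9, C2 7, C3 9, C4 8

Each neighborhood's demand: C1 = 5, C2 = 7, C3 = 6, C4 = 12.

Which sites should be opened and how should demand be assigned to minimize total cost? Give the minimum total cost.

Minimum total cost: 538

Open {Quay, Vance}: C1→Vance 9·5=45, C2→Vance 7·7=49, C3→Quay 7·6=42, C4→Quay 2·12=24.
Loads: Quay carries 18/24, Vance carries 12/25. Service 160; fixed 378; total 538.
Next best feasible plan costs 548.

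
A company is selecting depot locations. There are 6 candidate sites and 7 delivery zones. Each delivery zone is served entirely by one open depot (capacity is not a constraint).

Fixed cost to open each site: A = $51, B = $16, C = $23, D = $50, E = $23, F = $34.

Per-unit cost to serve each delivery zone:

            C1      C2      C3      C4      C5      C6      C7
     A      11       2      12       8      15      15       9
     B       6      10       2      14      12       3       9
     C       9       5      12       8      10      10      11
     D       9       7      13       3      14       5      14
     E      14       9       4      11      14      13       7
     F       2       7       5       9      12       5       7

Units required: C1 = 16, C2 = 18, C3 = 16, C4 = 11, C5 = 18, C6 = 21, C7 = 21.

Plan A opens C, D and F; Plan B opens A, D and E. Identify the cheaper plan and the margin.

Plan A is cheaper by 131.

Plan A: {C, D, F}: C1→F 2·16=32, C2→C 5·18=90, C3→F 5·16=80, C4→D 3·11=33, C5→C 10·18=180, C6→D 5·21=105, C7→F 7·21=147. Service 667; fixed 107; total 774.
Plan B: {A, D, E}: C1→D 9·16=144, C2→A 2·18=36, C3→E 4·16=64, C4→D 3·11=33, C5→D 14·18=252, C6→D 5·21=105, C7→E 7·21=147. Service 781; fixed 124; total 905.
Difference: |774 − 905| = 131.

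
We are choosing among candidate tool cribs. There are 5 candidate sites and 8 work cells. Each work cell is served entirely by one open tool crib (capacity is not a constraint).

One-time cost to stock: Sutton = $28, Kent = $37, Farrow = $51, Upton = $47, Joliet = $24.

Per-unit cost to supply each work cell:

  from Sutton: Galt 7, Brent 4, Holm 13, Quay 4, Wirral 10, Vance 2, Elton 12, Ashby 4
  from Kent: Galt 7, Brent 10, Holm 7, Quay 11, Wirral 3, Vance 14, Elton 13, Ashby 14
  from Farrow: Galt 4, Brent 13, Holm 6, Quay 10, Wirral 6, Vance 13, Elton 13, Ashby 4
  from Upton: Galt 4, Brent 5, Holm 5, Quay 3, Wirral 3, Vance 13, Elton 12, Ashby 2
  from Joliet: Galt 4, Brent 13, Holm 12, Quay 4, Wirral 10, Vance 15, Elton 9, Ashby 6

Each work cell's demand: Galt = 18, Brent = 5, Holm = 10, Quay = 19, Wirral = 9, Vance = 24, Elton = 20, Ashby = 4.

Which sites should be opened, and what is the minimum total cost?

Open Sutton, Upton and Joliet; minimum total cost 561.

For any fixed open set, each work cell goes to its cheapest open site; total = fixed + service.
{Sutton, Upton, Joliet}: Galt→Upton 4·18=72, Brent→Sutton 4·5=20, Holm→Upton 5·10=50, Quay→Upton 3·19=57, Wirral→Upton 3·9=27, Vance→Sutton 2·24=48, Elton→Joliet 9·20=180, Ashby→Upton 2·4=8. Service 462; fixed 99; total 561.
{Sutton, Upton}: service 522 + fixed 75 = 597
{Sutton, Kent, Upton, Joliet}: Galt→Upton 4·18=72, Brent→Sutton 4·5=20, Holm→Upton 5·10=50, Quay→Upton 3·19=57, Wirral→Kent 3·9=27, Vance→Sutton 2·24=48, Elton→Joliet 9·20=180, Ashby→Upton 2·4=8. Service 462; fixed 136; total 598.
{Sutton, Kent, Farrow, Upton, Joliet}: service 462 + fixed 187 = 649
No other subset beats 561.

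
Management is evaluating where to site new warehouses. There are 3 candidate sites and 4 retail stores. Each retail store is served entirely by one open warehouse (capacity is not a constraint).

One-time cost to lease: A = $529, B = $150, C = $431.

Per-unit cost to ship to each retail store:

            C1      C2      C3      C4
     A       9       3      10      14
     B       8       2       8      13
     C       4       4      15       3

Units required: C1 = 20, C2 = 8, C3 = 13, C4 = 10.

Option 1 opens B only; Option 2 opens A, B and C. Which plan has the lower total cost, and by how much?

Option 1: {B}: C1→B 8·20=160, C2→B 2·8=16, C3→B 8·13=104, C4→B 13·10=130. Service 410; fixed 150; total 560.
Option 2: {A, B, C}: C1→C 4·20=80, C2→B 2·8=16, C3→B 8·13=104, C4→C 3·10=30. Service 230; fixed 1110; total 1340.
Difference: |560 − 1340| = 780.

Option 1 is cheaper by 780.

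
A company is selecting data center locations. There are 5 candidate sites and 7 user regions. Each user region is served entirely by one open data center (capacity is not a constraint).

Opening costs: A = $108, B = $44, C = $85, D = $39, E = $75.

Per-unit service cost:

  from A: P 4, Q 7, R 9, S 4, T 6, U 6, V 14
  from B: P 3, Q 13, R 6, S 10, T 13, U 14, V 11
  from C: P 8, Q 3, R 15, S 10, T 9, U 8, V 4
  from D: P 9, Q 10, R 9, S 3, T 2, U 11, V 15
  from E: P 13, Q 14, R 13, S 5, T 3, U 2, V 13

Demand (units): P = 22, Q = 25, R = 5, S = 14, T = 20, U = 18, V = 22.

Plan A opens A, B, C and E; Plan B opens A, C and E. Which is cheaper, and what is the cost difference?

Plan A: {A, B, C, E}: P→B 3·22=66, Q→C 3·25=75, R→B 6·5=30, S→A 4·14=56, T→E 3·20=60, U→E 2·18=36, V→C 4·22=88. Service 411; fixed 312; total 723.
Plan B: {A, C, E}: P→A 4·22=88, Q→C 3·25=75, R→A 9·5=45, S→A 4·14=56, T→E 3·20=60, U→E 2·18=36, V→C 4·22=88. Service 448; fixed 268; total 716.
Difference: |723 − 716| = 7.

Plan B is cheaper by 7.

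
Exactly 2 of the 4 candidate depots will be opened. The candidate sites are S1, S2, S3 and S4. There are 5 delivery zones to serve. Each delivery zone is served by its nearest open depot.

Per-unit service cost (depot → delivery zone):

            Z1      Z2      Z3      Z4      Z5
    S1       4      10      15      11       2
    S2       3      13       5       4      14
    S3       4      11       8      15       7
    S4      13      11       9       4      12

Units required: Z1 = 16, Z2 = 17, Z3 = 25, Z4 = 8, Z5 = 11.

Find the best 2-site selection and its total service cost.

With exactly 2 open, each delivery zone uses its cheapest among the chosen.
{S1, S2}: Z1→S2 3·16=48, Z2→S1 10·17=170, Z3→S2 5·25=125, Z4→S2 4·8=32, Z5→S1 2·11=22. Service cost 397.
{S2, S3}: service cost 469
{S1, S4}: service cost 513
Among all 6 size-2 choices, {S1, S2} is lowest.

Choose S1 and S2; total service cost 397.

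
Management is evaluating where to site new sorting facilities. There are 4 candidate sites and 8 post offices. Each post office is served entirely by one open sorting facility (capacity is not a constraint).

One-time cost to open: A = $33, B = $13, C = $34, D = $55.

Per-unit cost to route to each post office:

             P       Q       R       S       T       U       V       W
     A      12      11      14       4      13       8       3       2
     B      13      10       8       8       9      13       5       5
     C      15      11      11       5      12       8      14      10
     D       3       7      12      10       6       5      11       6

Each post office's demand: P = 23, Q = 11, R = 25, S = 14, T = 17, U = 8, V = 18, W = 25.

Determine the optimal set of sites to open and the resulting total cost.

Open A, B and D; minimum total cost 749.

For any fixed open set, each post office goes to its cheapest open site; total = fixed + service.
{A, B, D}: P→D 3·23=69, Q→D 7·11=77, R→B 8·25=200, S→A 4·14=56, T→D 6·17=102, U→D 5·8=40, V→A 3·18=54, W→A 2·25=50. Service 648; fixed 101; total 749.
{A, B, C, D}: service 648 + fixed 135 = 783
{A, D}: service 748 + fixed 88 = 836
{B}: service 1193 + fixed 13 = 1206
No other subset beats 749.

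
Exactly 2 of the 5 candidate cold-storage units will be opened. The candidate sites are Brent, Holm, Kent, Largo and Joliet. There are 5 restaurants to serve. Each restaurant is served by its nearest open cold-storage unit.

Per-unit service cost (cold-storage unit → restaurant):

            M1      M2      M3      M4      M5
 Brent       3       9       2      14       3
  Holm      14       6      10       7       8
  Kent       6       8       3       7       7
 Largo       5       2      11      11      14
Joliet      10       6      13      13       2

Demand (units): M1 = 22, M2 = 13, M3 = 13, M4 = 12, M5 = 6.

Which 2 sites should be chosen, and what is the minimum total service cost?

With exactly 2 open, each restaurant uses its cheapest among the chosen.
{Brent, Largo}: M1→Brent 3·22=66, M2→Largo 2·13=26, M3→Brent 2·13=26, M4→Largo 11·12=132, M5→Brent 3·6=18. Service cost 268.
{Brent, Holm}: service cost 272
{Brent, Kent}: service cost 298
Among all 10 size-2 choices, {Brent, Largo} is lowest.

Choose Brent and Largo; total service cost 268.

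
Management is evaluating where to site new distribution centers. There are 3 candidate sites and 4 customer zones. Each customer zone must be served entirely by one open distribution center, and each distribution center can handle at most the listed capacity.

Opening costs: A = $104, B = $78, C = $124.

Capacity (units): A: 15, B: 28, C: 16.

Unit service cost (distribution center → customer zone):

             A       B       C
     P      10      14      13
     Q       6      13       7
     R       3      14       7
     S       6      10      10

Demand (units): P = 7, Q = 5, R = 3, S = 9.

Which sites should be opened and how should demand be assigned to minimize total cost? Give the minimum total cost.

Open {B}: P→B 14·7=98, Q→B 13·5=65, R→B 14·3=42, S→B 10·9=90.
Loads: B carries 24/28. Service 295; fixed 78; total 373.
Next best feasible plan costs 381.

Minimum total cost: 373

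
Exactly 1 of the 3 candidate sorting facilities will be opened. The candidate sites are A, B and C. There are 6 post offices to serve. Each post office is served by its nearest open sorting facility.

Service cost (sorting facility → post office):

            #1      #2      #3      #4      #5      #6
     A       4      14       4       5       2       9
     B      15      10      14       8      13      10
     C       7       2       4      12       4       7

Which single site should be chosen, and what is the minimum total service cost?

With exactly 1 open, each post office uses its cheapest among the chosen.
{C}: #1→C 7, #2→C 2, #3→C 4, #4→C 12, #5→C 4, #6→C 7. Service cost 36.
{A}: service cost 38
{B}: service cost 70
Among all 3 size-1 choices, {C} is lowest.

Choose C only; total service cost 36.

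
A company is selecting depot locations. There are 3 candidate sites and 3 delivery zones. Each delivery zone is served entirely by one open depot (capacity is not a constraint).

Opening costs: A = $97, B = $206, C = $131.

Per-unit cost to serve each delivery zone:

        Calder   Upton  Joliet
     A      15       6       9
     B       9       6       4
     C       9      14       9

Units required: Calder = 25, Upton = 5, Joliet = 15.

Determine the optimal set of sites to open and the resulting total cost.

For any fixed open set, each delivery zone goes to its cheapest open site; total = fixed + service.
{B}: Calder→B 9·25=225, Upton→B 6·5=30, Joliet→B 4·15=60. Service 315; fixed 206; total 521.
{C}: service 430 + fixed 131 = 561
{A, B}: service 315 + fixed 303 = 618
{A, B, C}: Calder→B 9·25=225, Upton→A 6·5=30, Joliet→B 4·15=60. Service 315; fixed 434; total 749.
(All 7 nonempty subsets were checked; B only is lowest.)

Open B only; minimum total cost 521.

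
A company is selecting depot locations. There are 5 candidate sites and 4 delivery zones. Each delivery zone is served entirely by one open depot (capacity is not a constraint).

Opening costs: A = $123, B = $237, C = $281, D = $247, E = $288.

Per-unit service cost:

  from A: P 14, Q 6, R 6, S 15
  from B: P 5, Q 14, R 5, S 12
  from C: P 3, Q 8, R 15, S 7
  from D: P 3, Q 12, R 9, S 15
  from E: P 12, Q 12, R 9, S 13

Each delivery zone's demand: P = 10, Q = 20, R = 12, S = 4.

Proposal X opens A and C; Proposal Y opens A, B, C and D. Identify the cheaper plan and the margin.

Proposal X is cheaper by 472.

Proposal X: {A, C}: P→C 3·10=30, Q→A 6·20=120, R→A 6·12=72, S→C 7·4=28. Service 250; fixed 404; total 654.
Proposal Y: {A, B, C, D}: P→C 3·10=30, Q→A 6·20=120, R→B 5·12=60, S→C 7·4=28. Service 238; fixed 888; total 1126.
Difference: |654 − 1126| = 472.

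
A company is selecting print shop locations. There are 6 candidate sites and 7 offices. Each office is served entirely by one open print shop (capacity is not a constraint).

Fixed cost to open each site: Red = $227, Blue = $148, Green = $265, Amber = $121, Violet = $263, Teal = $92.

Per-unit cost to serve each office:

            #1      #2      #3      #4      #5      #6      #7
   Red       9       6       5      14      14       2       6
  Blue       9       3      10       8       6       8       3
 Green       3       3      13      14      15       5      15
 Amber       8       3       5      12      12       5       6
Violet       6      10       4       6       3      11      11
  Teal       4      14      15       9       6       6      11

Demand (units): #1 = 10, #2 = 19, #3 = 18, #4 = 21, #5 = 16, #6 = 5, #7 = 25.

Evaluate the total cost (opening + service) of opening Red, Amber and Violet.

Total cost: 1134

Each office is assigned to its cheapest site among the open ones.
{Red, Amber, Violet}: #1→Violet 6·10=60, #2→Amber 3·19=57, #3→Violet 4·18=72, #4→Violet 6·21=126, #5→Violet 3·16=48, #6→Red 2·5=10, #7→Red 6·25=150. Service 523; fixed 611; total 1134.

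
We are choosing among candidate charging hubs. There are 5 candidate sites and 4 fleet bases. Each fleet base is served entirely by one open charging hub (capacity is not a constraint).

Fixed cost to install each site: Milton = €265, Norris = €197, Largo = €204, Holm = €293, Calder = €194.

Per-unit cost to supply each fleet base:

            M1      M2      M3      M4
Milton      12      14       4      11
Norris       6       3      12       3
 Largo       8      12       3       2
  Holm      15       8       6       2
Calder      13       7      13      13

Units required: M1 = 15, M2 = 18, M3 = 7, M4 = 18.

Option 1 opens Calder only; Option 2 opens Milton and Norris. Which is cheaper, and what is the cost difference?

Option 2 is cheaper by 152.

Option 1: {Calder}: M1→Calder 13·15=195, M2→Calder 7·18=126, M3→Calder 13·7=91, M4→Calder 13·18=234. Service 646; fixed 194; total 840.
Option 2: {Milton, Norris}: M1→Norris 6·15=90, M2→Norris 3·18=54, M3→Milton 4·7=28, M4→Norris 3·18=54. Service 226; fixed 462; total 688.
Difference: |840 − 688| = 152.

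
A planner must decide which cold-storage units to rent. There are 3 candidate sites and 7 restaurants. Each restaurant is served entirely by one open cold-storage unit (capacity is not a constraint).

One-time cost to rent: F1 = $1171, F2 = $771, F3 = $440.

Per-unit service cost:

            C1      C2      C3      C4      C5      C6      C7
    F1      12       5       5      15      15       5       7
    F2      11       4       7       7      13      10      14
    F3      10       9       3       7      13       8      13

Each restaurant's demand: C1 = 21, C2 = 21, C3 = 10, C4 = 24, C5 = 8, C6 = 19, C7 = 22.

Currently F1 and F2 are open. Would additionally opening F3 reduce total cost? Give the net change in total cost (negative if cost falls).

Current service cost with {F1, F2}: 886.
Adding F3: each restaurant re-picks its cheapest; new service cost 845, saving 41.
Extra fixed cost: 440. Net change = 440 − 41 = 399.
(Totals: 2828 → 3227.)

No — net change +399 (cost rises by 399).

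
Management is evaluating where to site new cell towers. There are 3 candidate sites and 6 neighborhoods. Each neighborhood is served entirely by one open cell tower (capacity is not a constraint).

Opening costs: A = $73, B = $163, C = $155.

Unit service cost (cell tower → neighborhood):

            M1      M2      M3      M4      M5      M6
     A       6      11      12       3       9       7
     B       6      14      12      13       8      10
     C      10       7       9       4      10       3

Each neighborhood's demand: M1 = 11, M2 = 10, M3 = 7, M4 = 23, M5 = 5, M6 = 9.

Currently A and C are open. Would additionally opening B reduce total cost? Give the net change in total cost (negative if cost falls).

No — net change +158 (cost rises by 158).

Current service cost with {A, C}: 340.
Adding B: each neighborhood re-picks its cheapest; new service cost 335, saving 5.
Extra fixed cost: 163. Net change = 163 − 5 = 158.
(Totals: 568 → 726.)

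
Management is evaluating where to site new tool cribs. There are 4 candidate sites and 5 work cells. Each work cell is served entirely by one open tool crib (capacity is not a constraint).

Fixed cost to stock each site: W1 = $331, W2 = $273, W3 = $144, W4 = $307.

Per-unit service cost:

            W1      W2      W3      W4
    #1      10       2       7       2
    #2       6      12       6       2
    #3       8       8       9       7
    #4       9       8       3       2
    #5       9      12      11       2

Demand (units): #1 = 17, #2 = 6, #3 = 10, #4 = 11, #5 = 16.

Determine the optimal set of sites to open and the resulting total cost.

For any fixed open set, each work cell goes to its cheapest open site; total = fixed + service.
{W4}: #1→W4 2·17=34, #2→W4 2·6=12, #3→W4 7·10=70, #4→W4 2·11=22, #5→W4 2·16=32. Service 170; fixed 307; total 477.
{W3}: #1→W3 7·17=119, #2→W3 6·6=36, #3→W3 9·10=90, #4→W3 3·11=33, #5→W3 11·16=176. Service 454; fixed 144; total 598.
{W3, W4}: service 170 + fixed 451 = 621
{W1, W2, W3, W4}: service 170 + fixed 1055 = 1225
(All 15 nonempty subsets were checked; W4 only is lowest.)

Open W4 only; minimum total cost 477.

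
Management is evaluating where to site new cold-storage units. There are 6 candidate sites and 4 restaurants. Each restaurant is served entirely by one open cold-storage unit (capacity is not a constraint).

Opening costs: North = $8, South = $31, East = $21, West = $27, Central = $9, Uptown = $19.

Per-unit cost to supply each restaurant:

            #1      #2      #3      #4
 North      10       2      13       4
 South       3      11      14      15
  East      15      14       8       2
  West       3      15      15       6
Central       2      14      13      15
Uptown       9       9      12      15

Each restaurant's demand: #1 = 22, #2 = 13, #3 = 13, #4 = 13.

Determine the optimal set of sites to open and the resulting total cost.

Open North, East and Central; minimum total cost 238.

For any fixed open set, each restaurant goes to its cheapest open site; total = fixed + service.
{North, East, Central}: #1→Central 2·22=44, #2→North 2·13=26, #3→East 8·13=104, #4→East 2·13=26. Service 200; fixed 38; total 238.
{North, East, Central, Uptown}: service 200 + fixed 57 = 257
{North, East, West, Central}: service 200 + fixed 65 = 265
{North, South, East, West, Central, Uptown}: service 200 + fixed 115 = 315
No other subset beats 238.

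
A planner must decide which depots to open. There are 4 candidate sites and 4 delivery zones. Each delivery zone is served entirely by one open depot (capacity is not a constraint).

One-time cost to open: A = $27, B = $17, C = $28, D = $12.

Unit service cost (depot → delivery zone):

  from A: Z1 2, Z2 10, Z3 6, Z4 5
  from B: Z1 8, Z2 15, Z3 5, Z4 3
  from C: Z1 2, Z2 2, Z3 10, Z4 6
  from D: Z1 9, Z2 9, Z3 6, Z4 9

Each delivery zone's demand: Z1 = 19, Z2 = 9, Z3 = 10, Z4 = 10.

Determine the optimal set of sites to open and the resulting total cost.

For any fixed open set, each delivery zone goes to its cheapest open site; total = fixed + service.
{B, C}: Z1→C 2·19=38, Z2→C 2·9=18, Z3→B 5·10=50, Z4→B 3·10=30. Service 136; fixed 45; total 181.
{B, C, D}: Z1→C 2·19=38, Z2→C 2·9=18, Z3→B 5·10=50, Z4→B 3·10=30. Service 136; fixed 57; total 193.
{A, B, C}: service 136 + fixed 72 = 208
{A, B, C, D}: service 136 + fixed 84 = 220
(All 15 nonempty subsets were checked; B and C is lowest.)

Open B and C; minimum total cost 181.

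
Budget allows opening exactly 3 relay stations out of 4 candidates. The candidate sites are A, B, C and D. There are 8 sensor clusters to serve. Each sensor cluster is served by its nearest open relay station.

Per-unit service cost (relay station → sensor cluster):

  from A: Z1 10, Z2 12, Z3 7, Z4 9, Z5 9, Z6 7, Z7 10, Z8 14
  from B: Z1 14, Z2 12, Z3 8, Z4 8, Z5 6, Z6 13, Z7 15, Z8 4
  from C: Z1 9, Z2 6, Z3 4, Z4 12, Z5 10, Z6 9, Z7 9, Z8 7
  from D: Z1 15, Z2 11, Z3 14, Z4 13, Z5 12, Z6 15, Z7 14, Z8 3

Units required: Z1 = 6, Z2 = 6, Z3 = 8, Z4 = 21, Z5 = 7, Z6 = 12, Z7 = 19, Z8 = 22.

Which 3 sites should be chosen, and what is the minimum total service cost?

With exactly 3 open, each sensor cluster uses its cheapest among the chosen.
{A, B, C}: Z1→C 9·6=54, Z2→C 6·6=36, Z3→C 4·8=32, Z4→B 8·21=168, Z5→B 6·7=42, Z6→A 7·12=84, Z7→C 9·19=171, Z8→B 4·22=88. Service cost 675.
{B, C, D}: service cost 677
{A, C, D}: service cost 695
Among all 4 size-3 choices, {A, B, C} is lowest.

Choose A, B and C; total service cost 675.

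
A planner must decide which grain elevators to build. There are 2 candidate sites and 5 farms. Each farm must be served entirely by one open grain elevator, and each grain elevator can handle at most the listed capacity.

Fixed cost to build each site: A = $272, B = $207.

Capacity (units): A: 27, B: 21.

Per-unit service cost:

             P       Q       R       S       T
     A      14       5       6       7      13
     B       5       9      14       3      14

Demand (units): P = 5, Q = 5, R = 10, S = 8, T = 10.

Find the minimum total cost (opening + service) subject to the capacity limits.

Minimum total cost: 743

Open {A, B}: P→B 5·5=25, Q→A 5·5=25, R→A 6·10=60, S→B 3·8=24, T→A 13·10=130.
Loads: A carries 25/27, B carries 13/21. Service 264; fixed 479; total 743.
Next best feasible plan costs 763.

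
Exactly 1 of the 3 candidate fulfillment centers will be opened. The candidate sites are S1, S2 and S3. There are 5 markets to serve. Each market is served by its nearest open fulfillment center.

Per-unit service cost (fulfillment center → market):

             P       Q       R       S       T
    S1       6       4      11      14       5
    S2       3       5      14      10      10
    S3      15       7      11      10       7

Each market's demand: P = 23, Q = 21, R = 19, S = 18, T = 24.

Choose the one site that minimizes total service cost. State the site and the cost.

Choose S1 only; total service cost 803.

With exactly 1 open, each market uses its cheapest among the chosen.
{S1}: P→S1 6·23=138, Q→S1 4·21=84, R→S1 11·19=209, S→S1 14·18=252, T→S1 5·24=120. Service cost 803.
{S2}: service cost 860
{S3}: service cost 1049
Among all 3 size-1 choices, {S1} is lowest.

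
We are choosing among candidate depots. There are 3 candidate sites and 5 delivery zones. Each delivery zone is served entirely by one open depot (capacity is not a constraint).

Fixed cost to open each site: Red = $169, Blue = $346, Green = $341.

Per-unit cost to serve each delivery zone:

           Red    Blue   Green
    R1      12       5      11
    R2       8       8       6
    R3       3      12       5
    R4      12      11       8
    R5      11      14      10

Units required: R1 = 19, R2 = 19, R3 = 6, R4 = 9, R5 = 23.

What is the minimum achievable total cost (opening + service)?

Minimum total cost: 928

For any fixed open set, each delivery zone goes to its cheapest open site; total = fixed + service.
{Red}: R1→Red 12·19=228, R2→Red 8·19=152, R3→Red 3·6=18, R4→Red 12·9=108, R5→Red 11·23=253. Service 759; fixed 169; total 928.
{Green}: service 655 + fixed 341 = 996
{Blue}: R1→Blue 5·19=95, R2→Blue 8·19=152, R3→Blue 12·6=72, R4→Blue 11·9=99, R5→Blue 14·23=322. Service 740; fixed 346; total 1086.
{Red, Blue, Green}: service 529 + fixed 856 = 1385
No other subset beats 928.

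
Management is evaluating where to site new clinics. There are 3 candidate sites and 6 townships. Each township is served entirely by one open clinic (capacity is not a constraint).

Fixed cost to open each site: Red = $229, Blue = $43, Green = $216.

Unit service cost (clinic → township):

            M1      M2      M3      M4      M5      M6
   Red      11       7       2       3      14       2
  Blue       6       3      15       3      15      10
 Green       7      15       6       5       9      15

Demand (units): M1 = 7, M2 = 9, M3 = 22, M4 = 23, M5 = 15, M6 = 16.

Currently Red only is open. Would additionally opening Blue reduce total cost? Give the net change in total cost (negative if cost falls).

Current service cost with {Red}: 495.
Adding Blue: each township re-picks its cheapest; new service cost 424, saving 71.
Extra fixed cost: 43. Net change = 43 − 71 = -28.
(Totals: 724 → 696.)

Yes — net change −28 (cost falls by 28).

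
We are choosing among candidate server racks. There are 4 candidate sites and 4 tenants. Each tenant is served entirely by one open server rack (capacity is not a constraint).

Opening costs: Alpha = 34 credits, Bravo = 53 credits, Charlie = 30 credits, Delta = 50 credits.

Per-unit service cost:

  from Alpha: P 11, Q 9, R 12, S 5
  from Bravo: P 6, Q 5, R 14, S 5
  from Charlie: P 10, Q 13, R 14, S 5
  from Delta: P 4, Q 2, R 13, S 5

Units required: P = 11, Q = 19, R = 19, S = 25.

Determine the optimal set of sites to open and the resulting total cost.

For any fixed open set, each tenant goes to its cheapest open site; total = fixed + service.
{Delta}: P→Delta 4·11=44, Q→Delta 2·19=38, R→Delta 13·19=247, S→Delta 5·25=125. Service 454; fixed 50; total 504.
{Alpha, Delta}: P→Delta 4·11=44, Q→Delta 2·19=38, R→Alpha 12·19=228, S→Alpha 5·25=125. Service 435; fixed 84; total 519.
{Charlie, Delta}: service 454 + fixed 80 = 534
{Alpha, Bravo, Charlie, Delta}: service 435 + fixed 167 = 602
No other subset beats 504.

Open Delta only; minimum total cost 504.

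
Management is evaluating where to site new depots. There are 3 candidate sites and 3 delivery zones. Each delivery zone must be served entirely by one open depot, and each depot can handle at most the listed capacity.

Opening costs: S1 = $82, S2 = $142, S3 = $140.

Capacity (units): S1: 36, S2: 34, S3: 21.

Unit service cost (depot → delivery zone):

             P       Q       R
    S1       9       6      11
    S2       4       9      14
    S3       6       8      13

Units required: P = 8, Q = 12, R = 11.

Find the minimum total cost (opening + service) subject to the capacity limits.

Open {S1}: P→S1 9·8=72, Q→S1 6·12=72, R→S1 11·11=121.
Loads: S1 carries 31/36. Service 265; fixed 82; total 347.
Next best feasible plan costs 436.

Minimum total cost: 347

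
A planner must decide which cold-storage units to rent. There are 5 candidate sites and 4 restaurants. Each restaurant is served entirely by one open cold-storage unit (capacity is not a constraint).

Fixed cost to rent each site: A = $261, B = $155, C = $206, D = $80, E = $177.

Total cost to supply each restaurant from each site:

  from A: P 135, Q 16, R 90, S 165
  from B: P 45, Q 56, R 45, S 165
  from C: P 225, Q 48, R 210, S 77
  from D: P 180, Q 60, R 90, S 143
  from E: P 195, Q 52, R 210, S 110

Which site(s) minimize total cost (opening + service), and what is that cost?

For any fixed open set, each restaurant goes to its cheapest open site; total = fixed + service.
{B}: P→B 45, Q→B 56, R→B 45, S→B 165. Service 311; fixed 155; total 466.
{B, D}: service 289 + fixed 235 = 524
{D}: P→D 180, Q→D 60, R→D 90, S→D 143. Service 473; fixed 80; total 553.
{A, B, C, D, E}: service 183 + fixed 879 = 1062
No other subset beats 466.

Open B only; minimum total cost 466.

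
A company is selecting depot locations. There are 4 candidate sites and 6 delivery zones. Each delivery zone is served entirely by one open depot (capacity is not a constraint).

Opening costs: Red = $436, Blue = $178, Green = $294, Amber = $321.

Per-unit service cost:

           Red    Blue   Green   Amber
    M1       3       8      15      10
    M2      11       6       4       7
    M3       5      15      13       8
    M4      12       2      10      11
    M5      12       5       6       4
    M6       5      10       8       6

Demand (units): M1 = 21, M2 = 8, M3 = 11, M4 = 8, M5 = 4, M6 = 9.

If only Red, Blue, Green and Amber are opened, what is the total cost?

Total cost: 1456

Each delivery zone is assigned to its cheapest site among the open ones.
{Red, Blue, Green, Amber}: M1→Red 3·21=63, M2→Green 4·8=32, M3→Red 5·11=55, M4→Blue 2·8=16, M5→Amber 4·4=16, M6→Red 5·9=45. Service 227; fixed 1229; total 1456.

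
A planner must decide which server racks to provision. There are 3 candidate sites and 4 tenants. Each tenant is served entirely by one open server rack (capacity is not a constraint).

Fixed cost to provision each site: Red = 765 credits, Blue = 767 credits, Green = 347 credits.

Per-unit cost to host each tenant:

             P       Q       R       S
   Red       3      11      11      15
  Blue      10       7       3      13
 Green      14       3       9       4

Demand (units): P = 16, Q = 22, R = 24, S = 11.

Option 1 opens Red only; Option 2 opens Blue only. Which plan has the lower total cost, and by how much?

Option 2 is cheaper by 188.

Option 1: {Red}: P→Red 3·16=48, Q→Red 11·22=242, R→Red 11·24=264, S→Red 15·11=165. Service 719; fixed 765; total 1484.
Option 2: {Blue}: P→Blue 10·16=160, Q→Blue 7·22=154, R→Blue 3·24=72, S→Blue 13·11=143. Service 529; fixed 767; total 1296.
Difference: |1484 − 1296| = 188.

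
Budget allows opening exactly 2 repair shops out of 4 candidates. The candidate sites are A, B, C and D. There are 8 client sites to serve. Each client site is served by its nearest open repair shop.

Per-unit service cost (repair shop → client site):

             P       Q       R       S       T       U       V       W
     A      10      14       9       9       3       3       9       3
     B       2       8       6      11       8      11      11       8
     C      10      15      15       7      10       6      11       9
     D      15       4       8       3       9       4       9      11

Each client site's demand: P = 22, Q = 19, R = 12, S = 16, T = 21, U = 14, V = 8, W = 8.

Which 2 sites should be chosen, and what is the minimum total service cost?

With exactly 2 open, each client site uses its cheapest among the chosen.
{B, D}: P→B 2·22=44, Q→D 4·19=76, R→B 6·12=72, S→D 3·16=48, T→B 8·21=168, U→D 4·14=56, V→D 9·8=72, W→B 8·8=64. Service cost 600.
{A, B}: service cost 613
{A, D}: service cost 641
Among all 6 size-2 choices, {B, D} is lowest.

Choose B and D; total service cost 600.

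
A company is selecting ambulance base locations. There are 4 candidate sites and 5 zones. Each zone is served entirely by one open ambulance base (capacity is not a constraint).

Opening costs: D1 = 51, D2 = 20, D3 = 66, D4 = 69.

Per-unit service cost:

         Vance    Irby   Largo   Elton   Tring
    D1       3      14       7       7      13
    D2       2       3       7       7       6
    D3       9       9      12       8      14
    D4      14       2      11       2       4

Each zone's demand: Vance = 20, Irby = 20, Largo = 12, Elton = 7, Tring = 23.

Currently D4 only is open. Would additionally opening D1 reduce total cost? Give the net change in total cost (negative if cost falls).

Current service cost with {D4}: 558.
Adding D1: each zone re-picks its cheapest; new service cost 290, saving 268.
Extra fixed cost: 51. Net change = 51 − 268 = -217.
(Totals: 627 → 410.)

Yes — net change −217 (cost falls by 217).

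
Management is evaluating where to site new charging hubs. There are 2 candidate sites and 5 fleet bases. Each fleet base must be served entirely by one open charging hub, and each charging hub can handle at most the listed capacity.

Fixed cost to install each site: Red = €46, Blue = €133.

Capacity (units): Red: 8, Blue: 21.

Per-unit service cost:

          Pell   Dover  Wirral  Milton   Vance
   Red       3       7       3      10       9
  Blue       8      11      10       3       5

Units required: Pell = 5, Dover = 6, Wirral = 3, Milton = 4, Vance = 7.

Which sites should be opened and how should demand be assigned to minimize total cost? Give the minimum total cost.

Open {Red, Blue}: Pell→Red 3·5=15, Dover→Blue 11·6=66, Wirral→Red 3·3=9, Milton→Blue 3·4=12, Vance→Blue 5·7=35.
Loads: Red carries 8/8, Blue carries 17/21. Service 137; fixed 179; total 316.
Next best feasible plan costs 337.

Minimum total cost: 316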